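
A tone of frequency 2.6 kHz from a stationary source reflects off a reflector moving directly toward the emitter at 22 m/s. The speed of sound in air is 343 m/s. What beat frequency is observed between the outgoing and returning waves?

356 Hz

The reflector first receives the wave as a moving observer: f₁ = f₀ · (v + u)/v = 2.6 × (343 + 22)/343 ≈ 2.767 kHz.
On reflection it acts as a source moving toward the stationary detector: f₂ = f₁ · v/(v − u) = 2.767 × 343/321 ≈ 2.956 kHz.
Beat frequency (with f₀ = 2600 Hz): |f₂ − f₀| = 2u·f₀/(v − u) = 2 × 22 × 2600/321 ≈ 356 Hz.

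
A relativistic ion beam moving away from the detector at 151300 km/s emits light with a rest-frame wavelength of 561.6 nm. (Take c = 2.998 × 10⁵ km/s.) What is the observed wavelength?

β = v/c = 151300/299800 = 0.5047.
Relativistic Doppler for wavelength: λ' = λ₀ · √((1 + β)/(1 − β)).
λ' = 561.6 × √(1.5047/0.4953) = 561.6 × 1.74290 ≈ 978.8 nm.

978.8 nm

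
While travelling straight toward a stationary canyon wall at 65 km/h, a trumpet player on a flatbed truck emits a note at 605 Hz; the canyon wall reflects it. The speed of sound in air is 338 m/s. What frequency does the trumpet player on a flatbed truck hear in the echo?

673 Hz

65 km/h = 18.06 m/s.
The canyon wall receives the sound from a moving source: f₁ = f₀ · v/(v − v_e) = 605 × 338/319.94 ≈ 639 Hz.
On the return leg the trumpet player on a flatbed truck is a moving observer: f₂ = f₁ · (v + v_e)/v = 639 × 356.06/338 ≈ 673 Hz.
Equivalently f₂ = f₀ · (v + v_e)/(v − v_e).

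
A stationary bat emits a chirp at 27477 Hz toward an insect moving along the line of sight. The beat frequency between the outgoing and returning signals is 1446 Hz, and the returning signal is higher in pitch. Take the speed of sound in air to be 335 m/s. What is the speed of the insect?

8.6 m/s

Double Doppler shift off a moving reflector: f₂ = f₀ · (v + u)/(v − u) (u > 0 toward emitter).
Returning signal is higher, so f₂ = f₀ + Δf = 27477 + 1446 = 28923 Hz.
Rearranging, u = v · (f₂ − f₀)/(f₂ + f₀) = 335 × 1446/56400 ≈ 8.6 m/s.
So the insect is moving at 8.6 m/s toward the emitter.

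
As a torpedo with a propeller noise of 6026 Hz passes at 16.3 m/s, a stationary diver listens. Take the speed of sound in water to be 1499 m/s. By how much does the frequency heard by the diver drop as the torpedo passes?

Approaching: f₁ = f · v/(v − v_s) = 6026 × 1499/1482.7 ≈ 6092 Hz.
Receding: f₂ = f · v/(v + v_s) = 6026 × 1499/1515.3 ≈ 5961 Hz.
Drop: f₁ − f₂ = 2f·v·v_s/(v² − v_s²) = 2 × 6026 × 1499 × 16.3/(1499² − 16.3²) ≈ 131 Hz.

131 Hz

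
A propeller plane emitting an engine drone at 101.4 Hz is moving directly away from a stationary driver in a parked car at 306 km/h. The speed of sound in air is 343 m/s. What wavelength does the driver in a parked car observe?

4.22 m

306 km/h = 85 m/s.
Only the source moves, away from the listener, so f' = f · v/(v + v_s).
f' = 101.4 × 343/(343 + 85) ≈ 81 Hz.
λ' = v/f' = 343/81.2621 ≈ 4.22 m.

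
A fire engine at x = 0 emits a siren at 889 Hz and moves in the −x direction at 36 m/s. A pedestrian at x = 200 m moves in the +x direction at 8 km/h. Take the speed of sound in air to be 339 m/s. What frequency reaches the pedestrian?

8 km/h = 2.222 m/s.
The observer lies on the +x side, so the source is heading away from the observer and the observer is heading away from the source.
With source receding and observer receding, f' = f · (v − v_o)/(v + v_s).
f' = 889 × (339 − 2.222)/(339 + 36) = 889 × 336.78/375 ≈ 798 Hz.

798 Hz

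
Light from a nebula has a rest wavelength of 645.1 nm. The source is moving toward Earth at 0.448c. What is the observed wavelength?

Relativistic Doppler for wavelength: λ' = λ₀ · √((1 − β)/(1 + β)).
λ' = 645.1 × √(0.5520/1.4480) = 645.1 × 0.61743 ≈ 398.3 nm.

398.3 nm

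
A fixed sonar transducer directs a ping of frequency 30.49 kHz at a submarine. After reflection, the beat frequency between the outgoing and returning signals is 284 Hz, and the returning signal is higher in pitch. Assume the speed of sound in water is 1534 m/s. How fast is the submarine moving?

Double Doppler shift off a moving reflector: f₂ = f₀ · (v + u)/(v − u) (u > 0 toward emitter).
Returning signal is higher, so f₂ = f₀ + Δf = 30490 + 284 = 30774 Hz.
Rearranging, u = v · (f₂ − f₀)/(f₂ + f₀) = 1534 × 284/61264 ≈ 7.1 m/s.
So the submarine is moving at 7.1 m/s toward the emitter.

7.1 m/s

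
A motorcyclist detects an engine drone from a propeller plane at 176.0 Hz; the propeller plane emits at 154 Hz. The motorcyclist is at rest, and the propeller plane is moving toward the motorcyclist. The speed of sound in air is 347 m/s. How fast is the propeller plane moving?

f' = f · v/(v − v_s) ⇒ v_s = v · |1 − f/f'|.
v_s = 347 × |1 − 154/176.0| = 347 × 0.125 ≈ 43 m/s.

43 m/s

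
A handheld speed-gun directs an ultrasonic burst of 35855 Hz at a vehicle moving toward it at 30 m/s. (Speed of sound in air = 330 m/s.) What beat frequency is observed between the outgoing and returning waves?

At the vehicle (a moving observer), f₁ = f₀ · (v + u)/v = 35855 × 360/330 ≈ 39115 Hz.
On reflection it acts as a source moving toward the stationary detector: f₂ = f₁ · v/(v − u) = 39115 × 330/300 ≈ 43026 Hz.
Equivalently f₂ = f₀ · (v + u)/(v − u).
Beat frequency: |f₂ − f₀| = 2u·f₀/(v − u) = 2 × 30 × 35855/300 ≈ 7171 Hz.

7171 Hz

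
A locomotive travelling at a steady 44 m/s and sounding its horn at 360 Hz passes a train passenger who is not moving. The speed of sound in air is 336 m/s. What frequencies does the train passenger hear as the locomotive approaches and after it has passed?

414 Hz approaching; 318 Hz receding

Approaching: f₁ = f · v/(v − v_s) = 360 × 336/292 ≈ 414 Hz.
Receding: f₂ = f · v/(v + v_s) = 360 × 336/380 ≈ 318 Hz.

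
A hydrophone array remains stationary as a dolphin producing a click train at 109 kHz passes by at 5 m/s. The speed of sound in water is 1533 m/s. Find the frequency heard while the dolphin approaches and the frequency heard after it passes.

109.4 kHz approaching; 108.6 kHz receding

Approaching: f₁ = f · v/(v − v_s) = 109 × 1533/1528 ≈ 109.4 kHz.
Receding: f₂ = f · v/(v + v_s) = 109 × 1533/1538 ≈ 108.6 kHz.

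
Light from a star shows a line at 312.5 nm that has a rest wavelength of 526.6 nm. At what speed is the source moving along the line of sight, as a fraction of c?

λ'/λ₀ = 0.5934 < 1 (blueshift), so the source is approaching.
λ'/λ₀ = √((1 − β)/(1 + β)) for an approaching source ⇒ β = (1 − r²)/(1 + r²) with r = λ'/λ₀.
β = (1 − 0.3522)/(1 + 0.3522) ≈ 0.479.

0.479c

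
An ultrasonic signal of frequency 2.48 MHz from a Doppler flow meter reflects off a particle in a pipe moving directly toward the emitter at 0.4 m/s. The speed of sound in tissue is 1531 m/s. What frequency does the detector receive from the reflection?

At the particle in a pipe (a moving observer), f₁ = f₀ · (v + u)/v = 2.48 × 1531.4/1531 ≈ 2.481 MHz.
The reflection then acts as a moving source: f₂ = f₁ · v/(v − u) ≈ 2.481 MHz.

2.481 MHz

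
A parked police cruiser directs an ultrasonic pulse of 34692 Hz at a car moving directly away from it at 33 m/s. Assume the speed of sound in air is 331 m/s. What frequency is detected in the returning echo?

At the car (a moving observer), f₁ = f₀ · (v − u)/v = 34692 × 298/331 ≈ 31233 Hz.
The reflection then acts as a moving source: f₂ = f₁ · v/(v + u) ≈ 28402 Hz.

28402 Hz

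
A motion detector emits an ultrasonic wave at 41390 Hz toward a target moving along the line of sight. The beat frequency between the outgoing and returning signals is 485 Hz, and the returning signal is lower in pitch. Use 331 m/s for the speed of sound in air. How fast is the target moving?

1.95 m/s

Double Doppler shift off a moving reflector: f₂ = f₀ · (v + u)/(v − u) (u > 0 toward emitter).
Returning signal is lower, so f₂ = f₀ − Δf = 41390 − 485 = 40905 Hz.
Rearranging, u = v · (f₂ − f₀)/(f₂ + f₀) = 331 × -485/82295 ≈ -1.95 m/s.
So the target is moving at 1.95 m/s away from the emitter.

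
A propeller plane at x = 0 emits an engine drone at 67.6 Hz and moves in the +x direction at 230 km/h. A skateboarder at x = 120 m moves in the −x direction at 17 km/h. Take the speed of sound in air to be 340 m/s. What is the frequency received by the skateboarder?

230 km/h = 63.89 m/s; 17 km/h = 4.722 m/s.
The observer lies on the +x side, so the source is heading toward the observer and the observer is heading toward the source.
With source approaching and observer approaching, f' = f · (v + v_o)/(v − v_s).
f' = 67.6 × (340 + 4.722)/(340 − 63.89) = 67.6 × 344.72/276.11 ≈ 84 Hz.

84 Hz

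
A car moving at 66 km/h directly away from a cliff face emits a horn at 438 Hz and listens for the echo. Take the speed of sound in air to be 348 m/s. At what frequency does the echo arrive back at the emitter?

66 km/h = 18.33 m/s.
The cliff face receives the sound from a moving source: f₁ = f₀ · v/(v + v_e) = 438 × 348/366.33 ≈ 416 Hz.
On the return leg the car is a moving observer: f₂ = f₁ · (v − v_e)/v = 416 × 329.67/348 ≈ 394 Hz.

394 Hz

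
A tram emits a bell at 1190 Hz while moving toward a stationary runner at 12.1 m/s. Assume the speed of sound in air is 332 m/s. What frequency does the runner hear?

Moving source, stationary observer: f' = f · v/(v − v_s) since the source is approaching.
f' = 1190 × 332/(332 − 12.1) = 1190 × 332/319.9 ≈ 1235 Hz.

1235 Hz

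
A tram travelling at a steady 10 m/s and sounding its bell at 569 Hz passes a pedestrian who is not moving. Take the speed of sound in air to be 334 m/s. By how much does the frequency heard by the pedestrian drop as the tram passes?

34.1 Hz

Approaching: f₁ = f · v/(v − v_s) = 569 × 334/324 ≈ 586.6 Hz.
Receding: f₂ = f · v/(v + v_s) = 569 × 334/344 ≈ 552.5 Hz.
Drop: f₁ − f₂ = 2f·v·v_s/(v² − v_s²) = 2 × 569 × 334 × 10/(334² − 10²) ≈ 34.1 Hz.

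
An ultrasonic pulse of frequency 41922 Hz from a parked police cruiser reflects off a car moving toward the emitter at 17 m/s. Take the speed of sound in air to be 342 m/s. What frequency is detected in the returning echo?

At the car (a moving observer), f₁ = f₀ · (v + u)/v = 41922 × 359/342 ≈ 44006 Hz.
The reflection then acts as a moving source: f₂ = f₁ · v/(v − u) ≈ 46308 Hz.

46308 Hz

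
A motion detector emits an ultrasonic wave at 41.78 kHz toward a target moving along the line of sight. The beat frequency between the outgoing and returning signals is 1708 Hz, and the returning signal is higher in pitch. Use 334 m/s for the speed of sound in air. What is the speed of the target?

Double Doppler shift off a moving reflector: f₂ = f₀ · (v + u)/(v − u) (u > 0 toward emitter).
Returning signal is higher, so f₂ = f₀ + Δf = 41780 + 1708 = 43488 Hz.
Rearranging, u = v · (f₂ − f₀)/(f₂ + f₀) = 334 × 1708/85268 ≈ 6.7 m/s.
So the target is moving at 6.7 m/s toward the emitter.

6.7 m/s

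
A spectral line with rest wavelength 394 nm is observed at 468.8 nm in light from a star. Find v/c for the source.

0.172c

λ'/λ₀ = 1.1898 > 1 (redshift), so the source is receding.
λ'/λ₀ = √((1 + β)/(1 − β)) for a receding source ⇒ β = (r² − 1)/(r² + 1) with r = λ'/λ₀.
β = (1.4157 − 1)/(1.4157 + 1) ≈ 0.172.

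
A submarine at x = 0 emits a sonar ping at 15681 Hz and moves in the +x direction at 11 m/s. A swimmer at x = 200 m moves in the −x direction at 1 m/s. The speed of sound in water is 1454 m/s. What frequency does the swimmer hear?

15811 Hz

The observer lies on the +x side, so the source is heading toward the observer and the observer is heading toward the source.
General Doppler shift: f' = f · (v + v_o)/(v − v_s).
f' = 15681 × (1454 + 1)/(1454 − 11) = 15681 × 1455/1443 ≈ 15811 Hz.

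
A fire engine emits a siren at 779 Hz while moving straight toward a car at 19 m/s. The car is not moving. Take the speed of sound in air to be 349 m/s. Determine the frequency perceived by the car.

With the source moving toward a stationary observer, f' = f · v/(v − v_s).
f' = 779 × 349/(349 − 19) = 779 × 349/330 ≈ 824 Hz.

824 Hz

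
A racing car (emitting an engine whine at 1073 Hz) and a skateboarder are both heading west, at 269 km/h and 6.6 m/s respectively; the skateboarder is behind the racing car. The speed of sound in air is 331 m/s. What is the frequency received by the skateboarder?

269 km/h = 74.72 m/s.
The skateboarder is behind, so the racing car is moving away from it while the skateboarder is moving toward the racing car.
With source receding and observer approaching, f' = f · (v + v_o)/(v + v_s).
f' = 1073 × (331 + 6.6)/(331 + 74.72) = 1073 × 337.6/405.72 ≈ 893 Hz.

893 Hz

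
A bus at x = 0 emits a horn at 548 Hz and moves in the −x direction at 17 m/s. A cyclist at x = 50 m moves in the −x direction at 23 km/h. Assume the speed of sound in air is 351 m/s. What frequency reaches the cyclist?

23 km/h = 6.389 m/s.
The observer lies on the +x side, so the source is heading away from the observer and the observer is heading toward the source.
Both move, so f' = f · (v + v_o)/(v + v_s).
f' = 548 × (351 + 6.389)/(351 + 17) = 548 × 357.39/368 ≈ 532 Hz.

532 Hz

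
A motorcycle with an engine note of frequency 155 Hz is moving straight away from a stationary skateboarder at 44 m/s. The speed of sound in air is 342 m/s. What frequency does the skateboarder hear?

Only the source moves, away from the listener, so f' = f · v/(v + v_s).
f' = 155 × 342/(342 + 44) = 155 × 342/386 ≈ 137 Hz.

137 Hz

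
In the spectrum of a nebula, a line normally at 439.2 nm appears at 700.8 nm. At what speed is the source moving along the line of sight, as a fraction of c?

λ'/λ₀ = 1.5956 > 1 (redshift), so the source is receding.
λ'/λ₀ = √((1 + β)/(1 − β)) for a receding source ⇒ β = (r² − 1)/(r² + 1) with r = λ'/λ₀.
β = (2.5460 − 1)/(2.5460 + 1) ≈ 0.436.

0.436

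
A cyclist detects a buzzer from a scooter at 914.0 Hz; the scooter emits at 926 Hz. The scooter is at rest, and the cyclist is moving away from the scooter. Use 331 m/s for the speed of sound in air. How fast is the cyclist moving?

4.3 m/s

f' = f · (v − v_o)/v ⇒ v_o = v · |f'/f − 1|.
v_o = 331 × |914.0/926 − 1| = 331 × 0.01296 ≈ 4.3 m/s.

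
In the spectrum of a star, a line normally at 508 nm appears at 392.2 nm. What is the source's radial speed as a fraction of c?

λ'/λ₀ = 0.7720 < 1 (blueshift), so the source is approaching.
λ'/λ₀ = √((1 − β)/(1 + β)) for an approaching source ⇒ β = (1 − r²)/(1 + r²) with r = λ'/λ₀.
β = (1 − 0.5961)/(1 + 0.5961) ≈ 0.253.

0.253c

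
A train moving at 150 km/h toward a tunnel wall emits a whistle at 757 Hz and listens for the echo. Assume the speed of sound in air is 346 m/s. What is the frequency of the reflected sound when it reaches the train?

150 km/h = 41.67 m/s.
The tunnel wall receives the sound from a moving source: f₁ = f₀ · v/(v − v_e) = 757 × 346/304.33 ≈ 861 Hz.
On the return leg the train is a moving observer: f₂ = f₁ · (v + v_e)/v = 861 × 387.67/346 ≈ 964 Hz.
Equivalently f₂ = f₀ · (v + v_e)/(v − v_e).

964 Hz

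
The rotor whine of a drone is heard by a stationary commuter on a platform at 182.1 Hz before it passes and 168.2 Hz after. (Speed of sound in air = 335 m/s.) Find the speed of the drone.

f₁/f₂ = (v + v_s)/(v − v_s), so v_s = v · (f₁ − f₂)/(f₁ + f₂).
v_s = 335 × (182.1 − 168.2)/(182.1 + 168.2) = 335 × 13.9/350.3 ≈ 13.3 m/s.

13.3 m/s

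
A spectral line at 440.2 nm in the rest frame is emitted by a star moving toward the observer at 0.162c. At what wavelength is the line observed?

Relativistic Doppler for wavelength: λ' = λ₀ · √((1 − β)/(1 + β)).
λ' = 440.2 × √(0.8380/1.1620) = 440.2 × 0.84922 ≈ 373.8 nm.

373.8 nm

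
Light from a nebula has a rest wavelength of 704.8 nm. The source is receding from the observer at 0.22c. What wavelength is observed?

Relativistic Doppler for wavelength: λ' = λ₀ · √((1 + β)/(1 − β)).
λ' = 704.8 × √(1.2200/0.7800) = 704.8 × 1.25064 ≈ 881.5 nm.

881.5 nm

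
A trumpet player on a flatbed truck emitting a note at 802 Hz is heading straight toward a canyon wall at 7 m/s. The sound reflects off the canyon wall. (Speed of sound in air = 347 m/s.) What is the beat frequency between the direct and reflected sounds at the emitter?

The canyon wall receives the sound from a moving source: f₁ = f₀ · v/(v − v_e) = 802 × 347/340 ≈ 818.5 Hz.
On the return leg the trumpet player on a flatbed truck is a moving observer: f₂ = f₁ · (v + v_e)/v = 818.5 × 354/347 ≈ 835.0 Hz.
Equivalently f₂ = f₀ · (v + v_e)/(v − v_e).
Beat against the emitted tone: |f₂ − f₀| = 2v_e·f₀/(v − v_e) = 2 × 7 × 802/340 ≈ 33.0 Hz.

33.0 Hz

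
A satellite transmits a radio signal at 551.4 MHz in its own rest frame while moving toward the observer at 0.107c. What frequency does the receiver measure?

613.9 MHz

Relativistic Doppler for frequency: f' = f₀ · √((1 + β)/(1 − β)).
f' = 551.4 × √(1.1070/0.8930) = 551.4 × 1.11339 ≈ 613.9 MHz.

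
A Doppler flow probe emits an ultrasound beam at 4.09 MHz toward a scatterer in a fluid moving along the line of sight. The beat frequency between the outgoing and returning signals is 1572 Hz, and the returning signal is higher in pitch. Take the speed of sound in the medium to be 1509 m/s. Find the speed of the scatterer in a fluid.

0.29 m/s

Double Doppler shift off a moving reflector: f₂ = f₀ · (v + u)/(v − u) (u > 0 toward emitter).
Returning signal is higher, so f₂ = f₀ + Δf = 4090000 + 1572 = 4091572 Hz.
Rearranging, u = v · (f₂ − f₀)/(f₂ + f₀) = 1509 × 1572/8181572 ≈ 0.29 m/s.
So the scatterer in a fluid is moving at 0.29 m/s toward the emitter.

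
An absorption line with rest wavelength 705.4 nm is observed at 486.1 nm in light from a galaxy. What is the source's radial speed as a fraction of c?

λ'/λ₀ = 0.6891 < 1 (blueshift), so the source is approaching.
λ'/λ₀ = √((1 − β)/(1 + β)) for an approaching source ⇒ β = (1 − r²)/(1 + r²) with r = λ'/λ₀.
β = (1 − 0.4749)/(1 + 0.4749) ≈ 0.356.

0.356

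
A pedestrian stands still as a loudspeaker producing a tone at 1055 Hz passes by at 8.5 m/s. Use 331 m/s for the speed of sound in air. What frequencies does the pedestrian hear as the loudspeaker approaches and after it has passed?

Approaching: f₁ = f · v/(v − v_s) = 1055 × 331/322.5 ≈ 1083 Hz.
Receding: f₂ = f · v/(v + v_s) = 1055 × 331/339.5 ≈ 1029 Hz.

1083 Hz approaching; 1029 Hz receding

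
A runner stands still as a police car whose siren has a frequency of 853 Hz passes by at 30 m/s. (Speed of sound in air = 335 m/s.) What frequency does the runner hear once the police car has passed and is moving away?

Receding: f₂ = f · v/(v + v_s) = 853 × 335/365 ≈ 783 Hz.

783 Hz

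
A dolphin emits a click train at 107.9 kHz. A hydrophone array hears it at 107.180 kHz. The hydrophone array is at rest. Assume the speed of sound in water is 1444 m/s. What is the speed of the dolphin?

f' < f, so the dolphin is receding.
f' = f · v/(v + v_s) ⇒ v_s = v · |1 − f/f'|.
v_s = 1444 × |1 − 107.9/107.180| = 1444 × 0.006718 ≈ 9.7 m/s.

9.7 m/s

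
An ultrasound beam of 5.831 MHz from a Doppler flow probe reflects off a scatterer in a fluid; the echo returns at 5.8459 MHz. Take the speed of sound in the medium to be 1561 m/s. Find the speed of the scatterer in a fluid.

Double Doppler shift off a moving reflector: f₂ = f₀ · (v + u)/(v − u) (u > 0 toward emitter).
Rearranging, u = v · (f₂ − f₀)/(f₂ + f₀) = 1561 × 0.0149/11.6769 ≈ 1.99 m/s.
So the scatterer in a fluid is moving at 1.99 m/s toward the emitter.

1.99 m/s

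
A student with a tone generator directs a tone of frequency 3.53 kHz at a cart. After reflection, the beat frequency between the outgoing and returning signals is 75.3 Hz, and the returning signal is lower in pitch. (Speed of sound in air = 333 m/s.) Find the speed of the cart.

Double Doppler shift off a moving reflector: f₂ = f₀ · (v + u)/(v − u) (u > 0 toward emitter).
Returning signal is lower, so f₂ = f₀ − Δf = 3530 − 75.3 = 3454.7 Hz.
Rearranging, u = v · (f₂ − f₀)/(f₂ + f₀) = 333 × -75.3/6984.7 ≈ -3.6 m/s.
So the cart is moving at 3.6 m/s away from the emitter.

3.6 m/s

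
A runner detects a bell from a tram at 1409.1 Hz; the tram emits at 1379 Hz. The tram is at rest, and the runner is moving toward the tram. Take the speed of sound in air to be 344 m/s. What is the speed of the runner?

f' = f · (v + v_o)/v ⇒ v_o = v · |f'/f − 1|.
v_o = 344 × |1409.1/1379 − 1| = 344 × 0.02183 ≈ 7.5 m/s.

7.5 m/s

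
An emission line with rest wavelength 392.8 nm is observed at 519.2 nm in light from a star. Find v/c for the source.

λ'/λ₀ = 1.3218 > 1 (redshift), so the source is receding.
λ'/λ₀ = √((1 + β)/(1 − β)) for a receding source ⇒ β = (r² − 1)/(r² + 1) with r = λ'/λ₀.
β = (1.7471 − 1)/(1.7471 + 1) ≈ 0.272.

0.272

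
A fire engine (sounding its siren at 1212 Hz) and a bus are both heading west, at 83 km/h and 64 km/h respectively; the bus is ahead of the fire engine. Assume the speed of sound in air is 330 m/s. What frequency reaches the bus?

83 km/h = 23.06 m/s; 64 km/h = 17.78 m/s.
The bus is ahead, so the fire engine is moving toward it while the bus is moving away from the fire engine.
With source approaching and observer receding, f' = f · (v − v_o)/(v − v_s).
f' = 1212 × (330 − 17.78)/(330 − 23.06) = 1212 × 312.22/306.94 ≈ 1233 Hz.

1233 Hz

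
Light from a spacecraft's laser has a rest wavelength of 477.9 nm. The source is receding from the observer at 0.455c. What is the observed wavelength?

Relativistic Doppler for wavelength: λ' = λ₀ · √((1 + β)/(1 − β)).
λ' = 477.9 × √(1.4550/0.5450) = 477.9 × 1.63393 ≈ 780.9 nm.

780.9 nm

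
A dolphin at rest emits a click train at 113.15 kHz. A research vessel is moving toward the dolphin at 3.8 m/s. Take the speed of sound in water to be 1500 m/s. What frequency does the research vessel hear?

Moving observer, stationary source: f' = f · (v + v_o)/v.
f' = 113.15 × (1500 + 3.8)/1500 = 113.15 × 1503.8/1500 ≈ 113.4 kHz.

113.4 kHz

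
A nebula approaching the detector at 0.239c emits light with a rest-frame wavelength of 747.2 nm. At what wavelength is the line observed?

Relativistic Doppler for wavelength: λ' = λ₀ · √((1 − β)/(1 + β)).
λ' = 747.2 × √(0.7610/1.2390) = 747.2 × 0.78371 ≈ 585.6 nm.

585.6 nm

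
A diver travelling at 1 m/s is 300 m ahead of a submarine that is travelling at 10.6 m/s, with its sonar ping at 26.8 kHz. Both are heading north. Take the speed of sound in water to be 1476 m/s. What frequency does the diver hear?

The diver is ahead, so the submarine is moving toward it while the diver is moving away from the submarine.
Both move, so f' = f · (v − v_o)/(v − v_s).
f' = 26.8 × (1476 − 1)/(1476 − 10.6) = 26.8 × 1475/1465.4 ≈ 27.0 kHz.

27.0 kHz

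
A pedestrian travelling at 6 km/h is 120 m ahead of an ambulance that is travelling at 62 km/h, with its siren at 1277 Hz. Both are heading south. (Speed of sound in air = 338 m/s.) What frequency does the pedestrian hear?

62 km/h = 17.22 m/s; 6 km/h = 1.667 m/s.
The pedestrian is ahead, so the ambulance is moving toward it while the pedestrian is moving away from the ambulance.
General Doppler shift: f' = f · (v − v_o)/(v − v_s).
f' = 1277 × (338 − 1.667)/(338 − 17.22) = 1277 × 336.33/320.78 ≈ 1339 Hz.

1339 Hz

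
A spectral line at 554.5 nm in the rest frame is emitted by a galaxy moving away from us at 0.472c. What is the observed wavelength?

Relativistic Doppler for wavelength: λ' = λ₀ · √((1 + β)/(1 − β)).
λ' = 554.5 × √(1.4720/0.5280) = 554.5 × 1.66969 ≈ 925.8 nm.

925.8 nm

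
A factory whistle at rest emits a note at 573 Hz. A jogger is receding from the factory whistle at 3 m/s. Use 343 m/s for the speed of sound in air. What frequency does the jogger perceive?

568 Hz

Moving observer, stationary source: f' = f · (v − v_o)/v.
f' = 573 × (343 − 3)/343 = 573 × 340/343 ≈ 568 Hz.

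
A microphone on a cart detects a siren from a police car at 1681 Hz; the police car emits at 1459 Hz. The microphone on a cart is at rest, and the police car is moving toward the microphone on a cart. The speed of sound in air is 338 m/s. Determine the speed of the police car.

45 m/s

f' = f · v/(v − v_s) ⇒ v_s = v · |1 − f/f'|.
v_s = 338 × |1 − 1459/1681| = 338 × 0.1321 ≈ 45 m/s.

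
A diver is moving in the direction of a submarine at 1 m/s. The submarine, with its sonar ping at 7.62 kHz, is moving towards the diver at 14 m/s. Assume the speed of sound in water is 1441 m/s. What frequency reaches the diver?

With source approaching and observer approaching, f' = f · (v + v_o)/(v − v_s).
f' = 7.62 × (1441 + 1)/(1441 − 14) = 7.62 × 1442/1427 ≈ 7.70 kHz.

7.70 kHz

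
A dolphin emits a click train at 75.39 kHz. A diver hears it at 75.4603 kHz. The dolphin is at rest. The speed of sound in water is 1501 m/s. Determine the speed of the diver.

f' > f, so the diver is approaching.
f' = f · (v + v_o)/v ⇒ v_o = v · |f'/f − 1|.
v_o = 1501 × |75.4603/75.39 − 1| = 1501 × 0.0009325 ≈ 1.40 m/s.

1.40 m/s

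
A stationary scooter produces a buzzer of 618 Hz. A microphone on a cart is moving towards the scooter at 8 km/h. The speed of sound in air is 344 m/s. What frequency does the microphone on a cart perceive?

622 Hz

8 km/h = 2.222 m/s.
Only the observer moves, toward the source, so f' = f · (v + v_o)/v.
f' = 618 × (344 + 2.222)/344 = 618 × 346.22/344 ≈ 622 Hz.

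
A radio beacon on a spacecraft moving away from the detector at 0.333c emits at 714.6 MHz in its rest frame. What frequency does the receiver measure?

Relativistic Doppler for frequency: f' = f₀ · √((1 − β)/(1 + β)).
f' = 714.6 × √(0.6670/1.3330) = 714.6 × 0.70737 ≈ 505.5 MHz.

505.5 MHz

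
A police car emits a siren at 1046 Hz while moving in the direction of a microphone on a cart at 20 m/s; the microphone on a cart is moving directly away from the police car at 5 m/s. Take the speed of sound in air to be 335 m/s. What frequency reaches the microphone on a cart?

Both move, so f' = f · (v − v_o)/(v − v_s).
f' = 1046 × (335 − 5)/(335 − 20) = 1046 × 330/315 ≈ 1096 Hz.

1096 Hz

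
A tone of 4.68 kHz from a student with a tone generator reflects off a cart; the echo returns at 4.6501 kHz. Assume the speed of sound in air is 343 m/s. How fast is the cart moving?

1.10 m/s

Double Doppler shift off a moving reflector: f₂ = f₀ · (v + u)/(v − u) (u > 0 toward emitter).
Rearranging, u = v · (f₂ − f₀)/(f₂ + f₀) = 343 × -0.0299/9.3301 ≈ -1.10 m/s.
So the cart is moving at 1.10 m/s away from the emitter.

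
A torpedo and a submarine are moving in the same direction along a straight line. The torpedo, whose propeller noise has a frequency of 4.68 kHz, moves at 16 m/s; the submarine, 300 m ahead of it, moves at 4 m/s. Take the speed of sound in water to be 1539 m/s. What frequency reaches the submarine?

The submarine is ahead, so the torpedo is moving toward it while the submarine is moving away from the torpedo.
Both move, so f' = f · (v − v_o)/(v − v_s).
f' = 4.68 × (1539 − 4)/(1539 − 16) = 4.68 × 1535/1523 ≈ 4.72 kHz.

4.72 kHz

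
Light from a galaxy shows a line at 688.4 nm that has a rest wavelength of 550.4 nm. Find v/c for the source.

0.220

λ'/λ₀ = 1.2507 > 1 (redshift), so the source is receding.
λ'/λ₀ = √((1 + β)/(1 − β)) for a receding source ⇒ β = (r² − 1)/(r² + 1) with r = λ'/λ₀.
β = (1.5643 − 1)/(1.5643 + 1) ≈ 0.220.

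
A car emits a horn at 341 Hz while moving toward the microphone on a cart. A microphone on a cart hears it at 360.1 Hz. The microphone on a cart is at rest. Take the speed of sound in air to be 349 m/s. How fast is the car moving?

f' = f · v/(v − v_s) ⇒ v_s = v · |1 − f/f'|.
v_s = 349 × |1 − 341/360.1| = 349 × 0.05304 ≈ 18.5 m/s.

18.5 m/s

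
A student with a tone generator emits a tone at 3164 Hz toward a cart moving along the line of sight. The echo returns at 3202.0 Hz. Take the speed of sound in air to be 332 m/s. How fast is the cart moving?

1.98 m/s

Double Doppler shift off a moving reflector: f₂ = f₀ · (v + u)/(v − u) (u > 0 toward emitter).
Rearranging, u = v · (f₂ − f₀)/(f₂ + f₀) = 332 × 38.0/6366.0 ≈ 1.98 m/s.
So the cart is moving at 1.98 m/s toward the emitter.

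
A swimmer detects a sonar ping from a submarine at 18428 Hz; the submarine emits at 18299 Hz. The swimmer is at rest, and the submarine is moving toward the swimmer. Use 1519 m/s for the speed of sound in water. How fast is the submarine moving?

f' = f · v/(v − v_s) ⇒ v_s = v · |1 − f/f'|.
v_s = 1519 × |1 − 18299/18428| = 1519 × 0.007 ≈ 10.6 m/s.

10.6 m/s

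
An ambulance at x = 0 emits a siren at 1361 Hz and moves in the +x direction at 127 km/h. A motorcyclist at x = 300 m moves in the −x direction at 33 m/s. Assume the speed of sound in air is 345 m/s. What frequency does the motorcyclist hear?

127 km/h = 35.28 m/s.
The observer lies on the +x side, so the source is heading toward the observer and the observer is heading toward the source.
With source approaching and observer approaching, f' = f · (v + v_o)/(v − v_s).
f' = 1361 × (345 + 33)/(345 − 35.28) = 1361 × 378/309.72 ≈ 1661 Hz.

1661 Hz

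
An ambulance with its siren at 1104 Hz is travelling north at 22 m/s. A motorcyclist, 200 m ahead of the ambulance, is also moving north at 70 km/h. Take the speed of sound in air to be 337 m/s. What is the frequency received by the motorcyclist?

1113 Hz

70 km/h = 19.44 m/s.
The motorcyclist is ahead, so the ambulance is moving toward it while the motorcyclist is moving away from the ambulance.
General Doppler shift: f' = f · (v − v_o)/(v − v_s).
f' = 1104 × (337 − 19.44)/(337 − 22) = 1104 × 317.56/315 ≈ 1113 Hz.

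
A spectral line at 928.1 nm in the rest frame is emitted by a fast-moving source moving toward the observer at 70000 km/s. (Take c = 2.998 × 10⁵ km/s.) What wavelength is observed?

731.6 nm

β = v/c = 70000/299800 = 0.2335.
Relativistic Doppler for wavelength: λ' = λ₀ · √((1 − β)/(1 + β)).
λ' = 928.1 × √(0.7665/1.2335) = 928.1 × 0.78830 ≈ 731.6 nm.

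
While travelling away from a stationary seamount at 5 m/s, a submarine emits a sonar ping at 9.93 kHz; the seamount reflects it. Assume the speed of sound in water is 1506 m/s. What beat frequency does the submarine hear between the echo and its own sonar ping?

66 Hz

The seamount receives the sound from a moving source: f₁ = f₀ · v/(v + v_e) = 9.93 × 1506/1511 ≈ 9.8971 kHz.
On the return leg the submarine is a moving observer: f₂ = f₁ · (v − v_e)/v = 9.8971 × 1501/1506 ≈ 9.8643 kHz.
Beat against the emitted tone (with f₀ = 9930 Hz): |f₂ − f₀| = 2v_e·f₀/(v + v_e) = 2 × 5 × 9930/1511 ≈ 66 Hz.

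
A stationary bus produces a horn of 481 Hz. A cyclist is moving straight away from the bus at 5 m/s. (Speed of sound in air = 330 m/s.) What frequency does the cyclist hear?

Moving observer, stationary source: f' = f · (v − v_o)/v.
f' = 481 × (330 − 5)/330 = 481 × 325/330 ≈ 474 Hz.

474 Hz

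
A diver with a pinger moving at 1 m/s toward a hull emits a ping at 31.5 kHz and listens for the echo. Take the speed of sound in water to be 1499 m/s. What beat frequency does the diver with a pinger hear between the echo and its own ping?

The hull receives the sound from a moving source: f₁ = f₀ · v/(v − v_e) = 31.5 × 1499/1498 ≈ 31.5210 kHz.
On the return leg the diver with a pinger is a moving observer: f₂ = f₁ · (v + v_e)/v = 31.5210 × 1500/1499 ≈ 31.5421 kHz.
Beat against the emitted tone (with f₀ = 31500 Hz): |f₂ − f₀| = 2v_e·f₀/(v − v_e) = 2 × 1 × 31500/1498 ≈ 42.1 Hz.

42.1 Hz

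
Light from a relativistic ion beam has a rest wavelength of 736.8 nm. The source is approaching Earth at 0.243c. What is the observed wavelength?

575.0 nm

Relativistic Doppler for wavelength: λ' = λ₀ · √((1 − β)/(1 + β)).
λ' = 736.8 × √(0.7570/1.2430) = 736.8 × 0.78039 ≈ 575.0 nm.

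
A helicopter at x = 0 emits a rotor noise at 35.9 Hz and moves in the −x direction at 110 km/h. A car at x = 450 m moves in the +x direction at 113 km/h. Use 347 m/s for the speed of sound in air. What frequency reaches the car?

110 km/h = 30.56 m/s; 113 km/h = 31.39 m/s.
The observer lies on the +x side, so the source is heading away from the observer and the observer is heading away from the source.
With source receding and observer receding, f' = f · (v − v_o)/(v + v_s).
f' = 35.9 × (347 − 31.39)/(347 + 30.56) = 35.9 × 315.61/377.56 ≈ 30.0 Hz.

30.0 Hz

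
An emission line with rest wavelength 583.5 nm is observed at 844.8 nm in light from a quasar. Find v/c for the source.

λ'/λ₀ = 1.4478 > 1 (redshift), so the source is receding.
λ'/λ₀ = √((1 + β)/(1 − β)) for a receding source ⇒ β = (r² − 1)/(r² + 1) with r = λ'/λ₀.
β = (2.0962 − 1)/(2.0962 + 1) ≈ 0.354.

0.354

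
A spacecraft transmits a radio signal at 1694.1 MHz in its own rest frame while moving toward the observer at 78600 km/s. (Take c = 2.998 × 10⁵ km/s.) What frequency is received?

2215.8 MHz

β = v/c = 78600/299800 = 0.2622.
Relativistic Doppler for frequency: f' = f₀ · √((1 + β)/(1 − β)).
f' = 1694.1 × √(1.2622/0.7378) = 1694.1 × 1.30793 ≈ 2215.8 MHz.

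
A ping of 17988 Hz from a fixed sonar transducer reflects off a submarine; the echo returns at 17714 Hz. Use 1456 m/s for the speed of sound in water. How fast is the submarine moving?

Double Doppler shift off a moving reflector: f₂ = f₀ · (v + u)/(v − u) (u > 0 toward emitter).
Rearranging, u = v · (f₂ − f₀)/(f₂ + f₀) = 1456 × -274/35702 ≈ -11.2 m/s.
So the submarine is moving at 11.2 m/s away from the emitter.

11.2 m/s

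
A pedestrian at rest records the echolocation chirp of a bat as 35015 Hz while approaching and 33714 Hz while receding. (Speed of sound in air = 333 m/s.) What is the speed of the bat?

6.3 m/s

f₁/f₂ = (v + v_s)/(v − v_s), so v_s = v · (f₁ − f₂)/(f₁ + f₂).
v_s = 333 × (35015 − 33714)/(35015 + 33714) = 333 × 1301/68729 ≈ 6.3 m/s.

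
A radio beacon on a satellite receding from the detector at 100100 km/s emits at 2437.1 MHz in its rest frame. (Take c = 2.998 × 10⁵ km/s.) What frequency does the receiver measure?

β = v/c = 100100/299800 = 0.3339.
Relativistic Doppler for frequency: f' = f₀ · √((1 − β)/(1 + β)).
f' = 2437.1 × √(0.6661/1.3339) = 2437.1 × 0.70666 ≈ 1722.2 MHz.

1722.2 MHz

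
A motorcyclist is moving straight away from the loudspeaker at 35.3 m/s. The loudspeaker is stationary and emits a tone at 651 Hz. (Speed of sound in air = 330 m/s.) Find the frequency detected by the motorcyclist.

581 Hz

Only the observer moves, away from the source, so f' = f · (v − v_o)/v.
f' = 651 × (330 − 35.3)/330 = 651 × 294.7/330 ≈ 581 Hz.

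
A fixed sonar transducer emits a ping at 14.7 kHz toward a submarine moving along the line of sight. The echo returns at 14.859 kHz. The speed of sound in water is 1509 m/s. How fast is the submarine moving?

8.1 m/s

Double Doppler shift off a moving reflector: f₂ = f₀ · (v + u)/(v − u) (u > 0 toward emitter).
Rearranging, u = v · (f₂ − f₀)/(f₂ + f₀) = 1509 × 0.159/29.559 ≈ 8.1 m/s.
So the submarine is moving at 8.1 m/s toward the emitter.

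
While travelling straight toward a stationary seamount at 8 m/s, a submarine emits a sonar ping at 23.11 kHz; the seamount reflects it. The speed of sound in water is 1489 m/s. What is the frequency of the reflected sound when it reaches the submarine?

23.4 kHz

The seamount receives the sound from a moving source: f₁ = f₀ · v/(v − v_e) = 23.11 × 1489/1481 ≈ 23.2 kHz.
On the return leg the submarine is a moving observer: f₂ = f₁ · (v + v_e)/v = 23.2 × 1497/1489 ≈ 23.4 kHz.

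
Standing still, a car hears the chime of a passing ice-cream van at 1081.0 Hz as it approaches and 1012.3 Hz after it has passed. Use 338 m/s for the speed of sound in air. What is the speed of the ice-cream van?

f₁/f₂ = (v + v_s)/(v − v_s), so v_s = v · (f₁ − f₂)/(f₁ + f₂).
v_s = 338 × (1081.0 − 1012.3)/(1081.0 + 1012.3) = 338 × 68.7/2093.3 ≈ 11.1 m/s.

11.1 m/s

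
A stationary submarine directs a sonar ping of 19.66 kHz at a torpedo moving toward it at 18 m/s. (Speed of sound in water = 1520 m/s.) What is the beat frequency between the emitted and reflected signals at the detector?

At the torpedo (a moving observer), f₁ = f₀ · (v + u)/v = 19.66 × 1538/1520 ≈ 19.893 kHz.
The reflection then acts as a moving source: f₂ = f₁ · v/(v − u) ≈ 20.131 kHz.
Equivalently f₂ = f₀ · (v + u)/(v − u).
Beat frequency (with f₀ = 19660 Hz): |f₂ − f₀| = 2u·f₀/(v − u) = 2 × 18 × 19660/1502 ≈ 471 Hz.

471 Hz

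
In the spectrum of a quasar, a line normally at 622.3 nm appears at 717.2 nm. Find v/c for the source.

0.141c

λ'/λ₀ = 1.1525 > 1 (redshift), so the source is receding.
λ'/λ₀ = √((1 + β)/(1 − β)) for a receding source ⇒ β = (r² − 1)/(r² + 1) with r = λ'/λ₀.
β = (1.3283 − 1)/(1.3283 + 1) ≈ 0.141.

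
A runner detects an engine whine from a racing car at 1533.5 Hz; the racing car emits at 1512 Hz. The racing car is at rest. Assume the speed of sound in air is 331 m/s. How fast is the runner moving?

f' > f, so the runner is approaching.
f' = f · (v + v_o)/v ⇒ v_o = v · |f'/f − 1|.
v_o = 331 × |1533.5/1512 − 1| = 331 × 0.01422 ≈ 4.7 m/s.

4.7 m/s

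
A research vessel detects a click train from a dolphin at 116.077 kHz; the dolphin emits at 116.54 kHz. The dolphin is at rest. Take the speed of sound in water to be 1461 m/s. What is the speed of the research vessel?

f' < f, so the research vessel is receding.
f' = f · (v − v_o)/v ⇒ v_o = v · |f'/f − 1|.
v_o = 1461 × |116.077/116.54 − 1| = 1461 × 0.003973 ≈ 5.8 m/s.

5.8 m/s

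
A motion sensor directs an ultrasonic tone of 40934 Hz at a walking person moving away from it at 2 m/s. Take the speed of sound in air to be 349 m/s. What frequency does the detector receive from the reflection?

40468 Hz

The walking person first receives the wave as a moving observer: f₁ = f₀ · (v − u)/v = 40934 × (349 − 2)/349 ≈ 40699 Hz.
On reflection it acts as a source moving away from the stationary detector: f₂ = f₁ · v/(v + u) = 40699 × 349/351 ≈ 40468 Hz.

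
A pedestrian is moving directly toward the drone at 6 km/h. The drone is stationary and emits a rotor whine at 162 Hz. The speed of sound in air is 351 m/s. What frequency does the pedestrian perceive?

163 Hz

6 km/h = 1.667 m/s.
Only the observer moves, toward the source, so f' = f · (v + v_o)/v.
f' = 162 × (351 + 1.667)/351 = 162 × 352.67/351 ≈ 163 Hz.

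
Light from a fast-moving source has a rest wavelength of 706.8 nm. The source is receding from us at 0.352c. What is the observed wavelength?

Relativistic Doppler for wavelength: λ' = λ₀ · √((1 + β)/(1 − β)).
λ' = 706.8 × √(1.3520/0.6480) = 706.8 × 1.44444 ≈ 1020.9 nm.

1020.9 nm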